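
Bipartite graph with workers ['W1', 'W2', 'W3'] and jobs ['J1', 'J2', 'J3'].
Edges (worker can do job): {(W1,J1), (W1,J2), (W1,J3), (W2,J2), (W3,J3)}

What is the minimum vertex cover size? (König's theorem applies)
Minimum vertex cover size = 3

By König's theorem: in bipartite graphs,
min vertex cover = max matching = 3

Maximum matching has size 3, so minimum vertex cover also has size 3.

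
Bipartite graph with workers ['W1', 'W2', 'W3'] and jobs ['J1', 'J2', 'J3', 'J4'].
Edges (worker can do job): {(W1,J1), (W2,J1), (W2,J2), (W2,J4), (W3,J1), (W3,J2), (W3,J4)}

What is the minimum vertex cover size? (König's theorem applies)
Minimum vertex cover size = 3

By König's theorem: in bipartite graphs,
min vertex cover = max matching = 3

Maximum matching has size 3, so minimum vertex cover also has size 3.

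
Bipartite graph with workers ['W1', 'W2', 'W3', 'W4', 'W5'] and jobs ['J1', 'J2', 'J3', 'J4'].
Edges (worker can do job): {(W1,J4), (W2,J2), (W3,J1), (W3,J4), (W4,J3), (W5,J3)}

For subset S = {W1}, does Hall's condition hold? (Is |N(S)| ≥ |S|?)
Yes: |N(S)| = 1, |S| = 1

Subset S = {W1}
Neighbors N(S) = {J4}

|N(S)| = 1, |S| = 1
Hall's condition: |N(S)| ≥ |S| is satisfied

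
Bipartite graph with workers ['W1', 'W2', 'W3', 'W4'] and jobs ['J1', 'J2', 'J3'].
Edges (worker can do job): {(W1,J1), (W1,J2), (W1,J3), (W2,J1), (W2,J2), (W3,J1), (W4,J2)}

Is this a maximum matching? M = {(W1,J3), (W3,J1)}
No, size 2 is not maximum

Proposed matching has size 2.
Maximum matching size for this graph: 3.

This is NOT maximum - can be improved to size 3.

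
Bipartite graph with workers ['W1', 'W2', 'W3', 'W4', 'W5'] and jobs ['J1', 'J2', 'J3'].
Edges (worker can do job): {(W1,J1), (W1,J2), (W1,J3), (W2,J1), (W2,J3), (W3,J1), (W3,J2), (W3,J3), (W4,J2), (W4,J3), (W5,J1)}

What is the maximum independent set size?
Maximum independent set = 5

By König's theorem:
- Min vertex cover = Max matching = 3
- Max independent set = Total vertices - Min vertex cover
- Max independent set = 8 - 3 = 5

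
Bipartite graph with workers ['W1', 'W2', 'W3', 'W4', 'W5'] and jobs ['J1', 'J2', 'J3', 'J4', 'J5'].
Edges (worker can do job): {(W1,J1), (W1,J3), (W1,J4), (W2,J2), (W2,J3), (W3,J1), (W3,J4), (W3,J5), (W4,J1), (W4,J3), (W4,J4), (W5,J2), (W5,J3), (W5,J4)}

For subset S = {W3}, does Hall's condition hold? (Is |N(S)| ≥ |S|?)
Yes: |N(S)| = 3, |S| = 1

Subset S = {W3}
Neighbors N(S) = {J1, J4, J5}

|N(S)| = 3, |S| = 1
Hall's condition: |N(S)| ≥ |S| is satisfied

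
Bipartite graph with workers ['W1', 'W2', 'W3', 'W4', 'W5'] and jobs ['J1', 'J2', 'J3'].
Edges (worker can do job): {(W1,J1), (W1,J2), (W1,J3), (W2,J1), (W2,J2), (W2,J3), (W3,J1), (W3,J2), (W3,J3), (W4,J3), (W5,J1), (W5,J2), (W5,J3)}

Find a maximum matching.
Matching: {(W1,J1), (W3,J2), (W5,J3)}

Maximum matching (size 3):
  W1 → J1
  W3 → J2
  W5 → J3

Each worker is assigned to at most one job, and each job to at most one worker.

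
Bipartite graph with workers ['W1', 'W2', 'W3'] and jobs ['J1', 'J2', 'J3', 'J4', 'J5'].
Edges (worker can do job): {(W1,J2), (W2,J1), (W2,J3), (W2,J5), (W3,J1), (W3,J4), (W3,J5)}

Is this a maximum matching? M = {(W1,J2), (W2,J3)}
No, size 2 is not maximum

Proposed matching has size 2.
Maximum matching size for this graph: 3.

This is NOT maximum - can be improved to size 3.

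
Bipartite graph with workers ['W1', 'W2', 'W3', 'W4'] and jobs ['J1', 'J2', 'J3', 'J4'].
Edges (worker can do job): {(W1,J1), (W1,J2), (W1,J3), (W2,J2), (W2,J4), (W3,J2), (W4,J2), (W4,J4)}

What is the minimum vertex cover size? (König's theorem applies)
Minimum vertex cover size = 3

By König's theorem: in bipartite graphs,
min vertex cover = max matching = 3

Maximum matching has size 3, so minimum vertex cover also has size 3.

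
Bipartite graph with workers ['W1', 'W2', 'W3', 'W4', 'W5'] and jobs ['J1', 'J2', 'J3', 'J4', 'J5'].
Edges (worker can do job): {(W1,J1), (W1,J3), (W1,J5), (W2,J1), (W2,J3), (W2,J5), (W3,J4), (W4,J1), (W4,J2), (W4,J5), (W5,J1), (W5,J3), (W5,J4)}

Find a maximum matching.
Matching: {(W1,J5), (W2,J3), (W3,J4), (W4,J2), (W5,J1)}

Maximum matching (size 5):
  W1 → J5
  W2 → J3
  W3 → J4
  W4 → J2
  W5 → J1

Each worker is assigned to at most one job, and each job to at most one worker.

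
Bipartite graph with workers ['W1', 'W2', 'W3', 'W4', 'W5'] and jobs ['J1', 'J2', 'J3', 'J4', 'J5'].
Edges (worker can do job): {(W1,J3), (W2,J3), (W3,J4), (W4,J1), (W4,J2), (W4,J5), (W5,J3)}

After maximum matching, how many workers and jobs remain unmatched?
Unmatched: 2 workers, 2 jobs

Maximum matching size: 3
Workers: 5 total, 3 matched, 2 unmatched
Jobs: 5 total, 3 matched, 2 unmatched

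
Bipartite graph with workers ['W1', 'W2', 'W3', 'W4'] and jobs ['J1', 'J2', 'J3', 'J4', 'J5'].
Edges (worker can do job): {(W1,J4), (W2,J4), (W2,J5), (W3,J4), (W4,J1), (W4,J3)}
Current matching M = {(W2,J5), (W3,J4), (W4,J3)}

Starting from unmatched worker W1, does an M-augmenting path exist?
No augmenting path from W1

Alternating search from W1 reaches jobs: {J4}.
Every reachable job is already matched in M, and following those matched edges back to workers exposes no further unvisited jobs.
No M-augmenting path from W1 exists.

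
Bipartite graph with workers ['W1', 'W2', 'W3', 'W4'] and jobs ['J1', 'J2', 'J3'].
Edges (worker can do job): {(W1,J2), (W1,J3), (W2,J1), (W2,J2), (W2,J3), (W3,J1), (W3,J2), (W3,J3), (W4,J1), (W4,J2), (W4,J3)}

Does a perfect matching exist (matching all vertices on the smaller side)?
Yes, perfect matching exists (size 3)

Perfect matching: {(W2,J1), (W3,J2), (W4,J3)}
All 3 vertices on the smaller side are matched.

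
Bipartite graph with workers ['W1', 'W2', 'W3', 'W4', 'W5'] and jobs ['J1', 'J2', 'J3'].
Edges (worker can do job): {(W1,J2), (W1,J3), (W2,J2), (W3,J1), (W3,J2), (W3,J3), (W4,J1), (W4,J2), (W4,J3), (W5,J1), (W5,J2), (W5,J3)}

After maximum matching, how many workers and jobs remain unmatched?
Unmatched: 2 workers, 0 jobs

Maximum matching size: 3
Workers: 5 total, 3 matched, 2 unmatched
Jobs: 3 total, 3 matched, 0 unmatched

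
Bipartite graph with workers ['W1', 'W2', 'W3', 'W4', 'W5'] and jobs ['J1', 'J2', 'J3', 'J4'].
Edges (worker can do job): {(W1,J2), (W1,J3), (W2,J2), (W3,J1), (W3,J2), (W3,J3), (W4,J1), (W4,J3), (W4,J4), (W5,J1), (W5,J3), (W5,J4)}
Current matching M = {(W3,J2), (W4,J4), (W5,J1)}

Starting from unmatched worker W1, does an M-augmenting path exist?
Yes: W1 → J2 → W3 → J3

An M-augmenting path alternates non-matching / matching edges, starting and ending at unmatched vertices.
Path: W1 → J2 → W3 → J3
(J3 is unmatched in M, so the path is augmenting.)
Flipping edges along this path would increase |M| from 3 to 4.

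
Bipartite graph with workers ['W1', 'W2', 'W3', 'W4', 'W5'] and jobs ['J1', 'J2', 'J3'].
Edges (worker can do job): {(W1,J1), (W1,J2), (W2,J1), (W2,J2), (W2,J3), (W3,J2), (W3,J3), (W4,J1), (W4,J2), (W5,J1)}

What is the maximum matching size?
Maximum matching size = 3

Maximum matching: {(W3,J3), (W4,J2), (W5,J1)}
Size: 3

This assigns 3 workers to 3 distinct jobs.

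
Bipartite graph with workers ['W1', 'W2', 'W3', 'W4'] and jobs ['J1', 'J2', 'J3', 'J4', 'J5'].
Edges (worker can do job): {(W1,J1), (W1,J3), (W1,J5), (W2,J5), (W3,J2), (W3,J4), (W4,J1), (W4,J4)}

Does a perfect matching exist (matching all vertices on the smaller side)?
Yes, perfect matching exists (size 4)

Perfect matching: {(W1,J1), (W2,J5), (W3,J2), (W4,J4)}
All 4 vertices on the smaller side are matched.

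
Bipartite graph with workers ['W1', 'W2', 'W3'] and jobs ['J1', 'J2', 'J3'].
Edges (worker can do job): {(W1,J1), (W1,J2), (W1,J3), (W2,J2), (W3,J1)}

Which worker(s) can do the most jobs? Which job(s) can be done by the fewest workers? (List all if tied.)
Most versatile: W1 (3 jobs); Least covered: J3 (1 workers)

Worker degrees (jobs they can do): W1:3, W2:1, W3:1
Job degrees (workers who can do it): J1:2, J2:2, J3:1

Maximum worker degree is 3, achieved by: W1
Minimum job degree is 1, achieved by: J3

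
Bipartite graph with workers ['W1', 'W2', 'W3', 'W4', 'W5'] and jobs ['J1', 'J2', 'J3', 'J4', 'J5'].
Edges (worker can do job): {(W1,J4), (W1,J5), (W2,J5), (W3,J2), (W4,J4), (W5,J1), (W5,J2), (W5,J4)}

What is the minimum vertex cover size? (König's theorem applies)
Minimum vertex cover size = 4

By König's theorem: in bipartite graphs,
min vertex cover = max matching = 4

Maximum matching has size 4, so minimum vertex cover also has size 4.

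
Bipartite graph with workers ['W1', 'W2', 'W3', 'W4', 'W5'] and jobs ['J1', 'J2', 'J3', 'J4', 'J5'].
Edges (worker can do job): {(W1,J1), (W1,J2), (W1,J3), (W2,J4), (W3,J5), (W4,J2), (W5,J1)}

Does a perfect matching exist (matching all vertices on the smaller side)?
Yes, perfect matching exists (size 5)

Perfect matching: {(W1,J3), (W2,J4), (W3,J5), (W4,J2), (W5,J1)}
All 5 vertices on the smaller side are matched.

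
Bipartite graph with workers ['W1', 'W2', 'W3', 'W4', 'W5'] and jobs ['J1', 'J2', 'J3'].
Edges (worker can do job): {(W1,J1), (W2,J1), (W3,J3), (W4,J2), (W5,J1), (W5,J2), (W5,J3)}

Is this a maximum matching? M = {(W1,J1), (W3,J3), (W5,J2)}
Yes, size 3 is maximum

Proposed matching has size 3.
Maximum matching size for this graph: 3.

This is a maximum matching.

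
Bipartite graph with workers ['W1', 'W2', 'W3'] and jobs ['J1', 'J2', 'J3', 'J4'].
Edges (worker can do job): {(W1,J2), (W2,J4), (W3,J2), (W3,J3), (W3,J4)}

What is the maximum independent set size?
Maximum independent set = 4

By König's theorem:
- Min vertex cover = Max matching = 3
- Max independent set = Total vertices - Min vertex cover
- Max independent set = 7 - 3 = 4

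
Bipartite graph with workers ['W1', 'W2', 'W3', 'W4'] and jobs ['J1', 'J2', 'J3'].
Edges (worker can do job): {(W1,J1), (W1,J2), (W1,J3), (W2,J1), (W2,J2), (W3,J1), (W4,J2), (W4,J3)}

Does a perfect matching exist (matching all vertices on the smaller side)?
Yes, perfect matching exists (size 3)

Perfect matching: {(W1,J3), (W3,J1), (W4,J2)}
All 3 vertices on the smaller side are matched.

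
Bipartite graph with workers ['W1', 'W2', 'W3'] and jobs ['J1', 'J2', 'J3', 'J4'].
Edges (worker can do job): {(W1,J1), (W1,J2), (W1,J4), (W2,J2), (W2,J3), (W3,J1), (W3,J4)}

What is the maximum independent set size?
Maximum independent set = 4

By König's theorem:
- Min vertex cover = Max matching = 3
- Max independent set = Total vertices - Min vertex cover
- Max independent set = 7 - 3 = 4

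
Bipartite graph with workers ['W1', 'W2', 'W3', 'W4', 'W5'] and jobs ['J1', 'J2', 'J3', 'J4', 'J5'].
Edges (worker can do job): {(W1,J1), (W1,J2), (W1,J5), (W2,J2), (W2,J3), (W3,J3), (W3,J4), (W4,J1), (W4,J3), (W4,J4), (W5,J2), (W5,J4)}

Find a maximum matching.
Matching: {(W1,J5), (W2,J3), (W3,J4), (W4,J1), (W5,J2)}

Maximum matching (size 5):
  W1 → J5
  W2 → J3
  W3 → J4
  W4 → J1
  W5 → J2

Each worker is assigned to at most one job, and each job to at most one worker.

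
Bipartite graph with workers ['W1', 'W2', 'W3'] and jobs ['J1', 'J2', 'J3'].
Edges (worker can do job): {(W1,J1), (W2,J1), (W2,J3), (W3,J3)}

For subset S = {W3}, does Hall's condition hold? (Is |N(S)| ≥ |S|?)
Yes: |N(S)| = 1, |S| = 1

Subset S = {W3}
Neighbors N(S) = {J3}

|N(S)| = 1, |S| = 1
Hall's condition: |N(S)| ≥ |S| is satisfied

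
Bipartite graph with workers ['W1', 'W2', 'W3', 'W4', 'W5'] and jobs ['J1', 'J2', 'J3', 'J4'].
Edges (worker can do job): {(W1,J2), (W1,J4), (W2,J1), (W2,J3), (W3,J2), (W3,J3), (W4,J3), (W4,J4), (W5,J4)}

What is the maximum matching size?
Maximum matching size = 4

Maximum matching: {(W1,J2), (W2,J1), (W3,J3), (W5,J4)}
Size: 4

This assigns 4 workers to 4 distinct jobs.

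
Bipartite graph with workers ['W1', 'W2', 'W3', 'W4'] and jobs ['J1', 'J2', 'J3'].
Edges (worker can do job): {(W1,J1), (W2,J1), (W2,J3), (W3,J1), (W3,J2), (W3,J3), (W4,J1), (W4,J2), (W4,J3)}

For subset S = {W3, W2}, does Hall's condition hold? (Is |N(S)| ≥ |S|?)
Yes: |N(S)| = 3, |S| = 2

Subset S = {W3, W2}
Neighbors N(S) = {J1, J2, J3}

|N(S)| = 3, |S| = 2
Hall's condition: |N(S)| ≥ |S| is satisfied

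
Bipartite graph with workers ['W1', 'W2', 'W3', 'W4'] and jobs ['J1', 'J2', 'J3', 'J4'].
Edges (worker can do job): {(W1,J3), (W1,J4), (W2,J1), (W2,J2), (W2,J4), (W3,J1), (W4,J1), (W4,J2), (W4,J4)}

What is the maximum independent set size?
Maximum independent set = 4

By König's theorem:
- Min vertex cover = Max matching = 4
- Max independent set = Total vertices - Min vertex cover
- Max independent set = 8 - 4 = 4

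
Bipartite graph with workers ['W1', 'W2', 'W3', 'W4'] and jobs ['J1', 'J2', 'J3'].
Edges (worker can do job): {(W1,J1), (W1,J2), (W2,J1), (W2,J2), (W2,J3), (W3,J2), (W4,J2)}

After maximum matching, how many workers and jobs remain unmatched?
Unmatched: 1 workers, 0 jobs

Maximum matching size: 3
Workers: 4 total, 3 matched, 1 unmatched
Jobs: 3 total, 3 matched, 0 unmatched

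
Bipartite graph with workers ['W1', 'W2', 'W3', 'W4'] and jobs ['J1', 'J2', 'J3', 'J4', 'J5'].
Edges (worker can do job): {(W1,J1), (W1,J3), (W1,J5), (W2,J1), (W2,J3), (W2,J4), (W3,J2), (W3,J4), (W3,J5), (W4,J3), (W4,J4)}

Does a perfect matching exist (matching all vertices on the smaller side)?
Yes, perfect matching exists (size 4)

Perfect matching: {(W1,J1), (W2,J4), (W3,J5), (W4,J3)}
All 4 vertices on the smaller side are matched.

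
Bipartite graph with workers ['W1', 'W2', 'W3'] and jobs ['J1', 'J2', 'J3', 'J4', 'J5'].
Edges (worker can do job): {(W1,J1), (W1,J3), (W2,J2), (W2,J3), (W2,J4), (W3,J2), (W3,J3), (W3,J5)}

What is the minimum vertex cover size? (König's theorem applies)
Minimum vertex cover size = 3

By König's theorem: in bipartite graphs,
min vertex cover = max matching = 3

Maximum matching has size 3, so minimum vertex cover also has size 3.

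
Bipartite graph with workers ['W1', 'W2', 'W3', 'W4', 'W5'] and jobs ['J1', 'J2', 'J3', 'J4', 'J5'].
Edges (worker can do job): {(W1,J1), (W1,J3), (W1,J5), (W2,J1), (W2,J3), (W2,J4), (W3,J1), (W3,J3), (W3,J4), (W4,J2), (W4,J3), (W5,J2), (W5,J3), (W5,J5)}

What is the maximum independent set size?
Maximum independent set = 5

By König's theorem:
- Min vertex cover = Max matching = 5
- Max independent set = Total vertices - Min vertex cover
- Max independent set = 10 - 5 = 5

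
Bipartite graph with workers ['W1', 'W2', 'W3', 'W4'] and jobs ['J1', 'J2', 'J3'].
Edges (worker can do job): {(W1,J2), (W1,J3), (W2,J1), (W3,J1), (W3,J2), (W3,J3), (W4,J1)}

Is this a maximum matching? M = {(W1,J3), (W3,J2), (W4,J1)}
Yes, size 3 is maximum

Proposed matching has size 3.
Maximum matching size for this graph: 3.

This is a maximum matching.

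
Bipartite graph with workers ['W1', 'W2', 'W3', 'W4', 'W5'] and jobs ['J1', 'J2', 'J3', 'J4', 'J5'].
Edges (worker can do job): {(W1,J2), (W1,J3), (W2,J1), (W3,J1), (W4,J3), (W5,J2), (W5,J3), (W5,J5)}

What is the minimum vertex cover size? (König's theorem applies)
Minimum vertex cover size = 4

By König's theorem: in bipartite graphs,
min vertex cover = max matching = 4

Maximum matching has size 4, so minimum vertex cover also has size 4.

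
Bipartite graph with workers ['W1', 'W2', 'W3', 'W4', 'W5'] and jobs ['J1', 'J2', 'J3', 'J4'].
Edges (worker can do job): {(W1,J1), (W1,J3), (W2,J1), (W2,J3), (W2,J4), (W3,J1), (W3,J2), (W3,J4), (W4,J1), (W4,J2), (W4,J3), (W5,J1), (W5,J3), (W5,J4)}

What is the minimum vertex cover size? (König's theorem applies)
Minimum vertex cover size = 4

By König's theorem: in bipartite graphs,
min vertex cover = max matching = 4

Maximum matching has size 4, so minimum vertex cover also has size 4.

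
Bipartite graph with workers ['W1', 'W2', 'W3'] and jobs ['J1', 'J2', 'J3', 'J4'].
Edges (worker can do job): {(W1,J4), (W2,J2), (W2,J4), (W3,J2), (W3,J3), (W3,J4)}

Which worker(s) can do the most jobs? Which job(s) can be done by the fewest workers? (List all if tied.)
Most versatile: W3 (3 jobs); Least covered: J1 (0 workers)

Worker degrees (jobs they can do): W1:1, W2:2, W3:3
Job degrees (workers who can do it): J1:0, J2:2, J3:1, J4:3

Maximum worker degree is 3, achieved by: W3
Minimum job degree is 0, achieved by: J1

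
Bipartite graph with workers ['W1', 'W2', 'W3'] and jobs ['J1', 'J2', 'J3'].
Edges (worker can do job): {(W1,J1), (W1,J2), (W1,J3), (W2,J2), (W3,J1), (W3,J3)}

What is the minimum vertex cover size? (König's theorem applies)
Minimum vertex cover size = 3

By König's theorem: in bipartite graphs,
min vertex cover = max matching = 3

Maximum matching has size 3, so minimum vertex cover also has size 3.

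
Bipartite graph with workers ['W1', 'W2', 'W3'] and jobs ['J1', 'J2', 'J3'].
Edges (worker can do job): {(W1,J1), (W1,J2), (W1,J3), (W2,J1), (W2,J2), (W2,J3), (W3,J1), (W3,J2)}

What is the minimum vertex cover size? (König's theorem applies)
Minimum vertex cover size = 3

By König's theorem: in bipartite graphs,
min vertex cover = max matching = 3

Maximum matching has size 3, so minimum vertex cover also has size 3.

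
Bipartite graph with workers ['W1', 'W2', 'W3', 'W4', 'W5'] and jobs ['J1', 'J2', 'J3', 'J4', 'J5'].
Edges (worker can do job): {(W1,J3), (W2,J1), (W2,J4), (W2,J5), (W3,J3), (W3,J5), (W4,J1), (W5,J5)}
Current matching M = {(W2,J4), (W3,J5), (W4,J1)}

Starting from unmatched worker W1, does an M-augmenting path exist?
Yes: W1 → J3

An M-augmenting path alternates non-matching / matching edges, starting and ending at unmatched vertices.
Path: W1 → J3
(J3 is unmatched in M, so the path is augmenting.)
Flipping edges along this path would increase |M| from 3 to 4.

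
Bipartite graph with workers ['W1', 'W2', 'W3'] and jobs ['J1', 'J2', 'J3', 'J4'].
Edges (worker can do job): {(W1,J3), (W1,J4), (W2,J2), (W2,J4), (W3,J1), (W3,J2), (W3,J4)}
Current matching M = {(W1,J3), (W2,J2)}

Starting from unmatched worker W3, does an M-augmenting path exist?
Yes: W3 → J4

An M-augmenting path alternates non-matching / matching edges, starting and ending at unmatched vertices.
Path: W3 → J4
(J4 is unmatched in M, so the path is augmenting.)
Flipping edges along this path would increase |M| from 2 to 3.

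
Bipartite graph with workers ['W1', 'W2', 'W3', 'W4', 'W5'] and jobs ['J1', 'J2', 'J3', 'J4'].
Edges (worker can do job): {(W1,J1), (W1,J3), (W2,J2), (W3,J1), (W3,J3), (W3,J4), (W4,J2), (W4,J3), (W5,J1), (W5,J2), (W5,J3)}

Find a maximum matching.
Matching: {(W1,J1), (W3,J4), (W4,J2), (W5,J3)}

Maximum matching (size 4):
  W1 → J1
  W3 → J4
  W4 → J2
  W5 → J3

Each worker is assigned to at most one job, and each job to at most one worker.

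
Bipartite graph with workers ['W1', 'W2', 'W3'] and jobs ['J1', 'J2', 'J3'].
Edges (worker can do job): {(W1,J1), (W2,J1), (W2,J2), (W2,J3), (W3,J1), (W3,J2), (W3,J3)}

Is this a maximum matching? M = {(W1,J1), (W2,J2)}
No, size 2 is not maximum

Proposed matching has size 2.
Maximum matching size for this graph: 3.

This is NOT maximum - can be improved to size 3.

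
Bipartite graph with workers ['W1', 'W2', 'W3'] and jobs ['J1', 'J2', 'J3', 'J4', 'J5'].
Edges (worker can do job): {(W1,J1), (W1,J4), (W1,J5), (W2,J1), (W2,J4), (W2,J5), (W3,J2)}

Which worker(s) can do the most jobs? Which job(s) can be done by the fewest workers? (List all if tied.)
Most versatile: W1, W2 (3 jobs); Least covered: J3 (0 workers)

Worker degrees (jobs they can do): W1:3, W2:3, W3:1
Job degrees (workers who can do it): J1:2, J2:1, J3:0, J4:2, J5:2

Maximum worker degree is 3, achieved by: W1, W2
Minimum job degree is 0, achieved by: J3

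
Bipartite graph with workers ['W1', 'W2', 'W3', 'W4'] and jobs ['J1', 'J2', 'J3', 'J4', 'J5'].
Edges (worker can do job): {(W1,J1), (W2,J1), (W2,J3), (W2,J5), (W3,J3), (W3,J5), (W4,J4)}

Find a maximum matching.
Matching: {(W1,J1), (W2,J5), (W3,J3), (W4,J4)}

Maximum matching (size 4):
  W1 → J1
  W2 → J5
  W3 → J3
  W4 → J4

Each worker is assigned to at most one job, and each job to at most one worker.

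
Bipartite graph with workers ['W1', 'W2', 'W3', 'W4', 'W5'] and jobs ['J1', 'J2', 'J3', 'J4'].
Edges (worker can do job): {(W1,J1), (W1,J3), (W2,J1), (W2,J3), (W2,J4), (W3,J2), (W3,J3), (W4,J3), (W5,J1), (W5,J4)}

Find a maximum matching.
Matching: {(W2,J4), (W3,J2), (W4,J3), (W5,J1)}

Maximum matching (size 4):
  W2 → J4
  W3 → J2
  W4 → J3
  W5 → J1

Each worker is assigned to at most one job, and each job to at most one worker.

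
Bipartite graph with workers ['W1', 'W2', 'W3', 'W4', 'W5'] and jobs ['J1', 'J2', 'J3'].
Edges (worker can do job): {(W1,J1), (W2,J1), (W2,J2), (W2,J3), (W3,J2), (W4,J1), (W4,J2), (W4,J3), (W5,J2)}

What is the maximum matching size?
Maximum matching size = 3

Maximum matching: {(W2,J3), (W3,J2), (W4,J1)}
Size: 3

This assigns 3 workers to 3 distinct jobs.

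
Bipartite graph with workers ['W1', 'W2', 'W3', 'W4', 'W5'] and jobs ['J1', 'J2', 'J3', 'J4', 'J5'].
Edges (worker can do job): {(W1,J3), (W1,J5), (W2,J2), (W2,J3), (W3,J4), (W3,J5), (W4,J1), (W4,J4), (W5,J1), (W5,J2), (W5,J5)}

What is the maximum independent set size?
Maximum independent set = 5

By König's theorem:
- Min vertex cover = Max matching = 5
- Max independent set = Total vertices - Min vertex cover
- Max independent set = 10 - 5 = 5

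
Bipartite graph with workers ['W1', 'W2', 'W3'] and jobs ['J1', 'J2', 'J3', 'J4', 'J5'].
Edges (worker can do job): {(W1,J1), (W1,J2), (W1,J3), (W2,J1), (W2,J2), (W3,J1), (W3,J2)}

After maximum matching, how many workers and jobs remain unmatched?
Unmatched: 0 workers, 2 jobs

Maximum matching size: 3
Workers: 3 total, 3 matched, 0 unmatched
Jobs: 5 total, 3 matched, 2 unmatched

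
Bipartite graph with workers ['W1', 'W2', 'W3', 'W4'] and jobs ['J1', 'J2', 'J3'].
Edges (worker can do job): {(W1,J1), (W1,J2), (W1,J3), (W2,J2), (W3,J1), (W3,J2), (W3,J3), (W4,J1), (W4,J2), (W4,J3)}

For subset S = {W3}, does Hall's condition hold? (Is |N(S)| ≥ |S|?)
Yes: |N(S)| = 3, |S| = 1

Subset S = {W3}
Neighbors N(S) = {J1, J2, J3}

|N(S)| = 3, |S| = 1
Hall's condition: |N(S)| ≥ |S| is satisfied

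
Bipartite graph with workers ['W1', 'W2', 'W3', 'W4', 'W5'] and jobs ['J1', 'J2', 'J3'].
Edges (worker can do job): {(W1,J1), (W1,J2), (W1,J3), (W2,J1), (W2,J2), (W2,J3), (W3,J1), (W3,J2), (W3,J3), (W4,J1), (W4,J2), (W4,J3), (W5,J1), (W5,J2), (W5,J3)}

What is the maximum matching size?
Maximum matching size = 3

Maximum matching: {(W3,J2), (W4,J1), (W5,J3)}
Size: 3

This assigns 3 workers to 3 distinct jobs.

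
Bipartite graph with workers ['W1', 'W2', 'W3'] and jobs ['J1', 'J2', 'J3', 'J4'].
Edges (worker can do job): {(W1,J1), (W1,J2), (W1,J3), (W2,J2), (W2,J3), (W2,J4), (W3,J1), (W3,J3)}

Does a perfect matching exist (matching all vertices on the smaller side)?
Yes, perfect matching exists (size 3)

Perfect matching: {(W1,J3), (W2,J2), (W3,J1)}
All 3 vertices on the smaller side are matched.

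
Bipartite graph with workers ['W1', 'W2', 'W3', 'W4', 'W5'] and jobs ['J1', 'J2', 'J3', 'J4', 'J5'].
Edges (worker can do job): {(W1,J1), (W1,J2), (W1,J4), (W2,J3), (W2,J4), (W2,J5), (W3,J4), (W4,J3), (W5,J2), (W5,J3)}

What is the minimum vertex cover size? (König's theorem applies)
Minimum vertex cover size = 5

By König's theorem: in bipartite graphs,
min vertex cover = max matching = 5

Maximum matching has size 5, so minimum vertex cover also has size 5.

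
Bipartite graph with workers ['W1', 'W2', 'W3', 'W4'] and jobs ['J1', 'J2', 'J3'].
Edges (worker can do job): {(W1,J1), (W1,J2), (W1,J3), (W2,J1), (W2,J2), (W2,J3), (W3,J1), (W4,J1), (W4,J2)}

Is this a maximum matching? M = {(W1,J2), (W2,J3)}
No, size 2 is not maximum

Proposed matching has size 2.
Maximum matching size for this graph: 3.

This is NOT maximum - can be improved to size 3.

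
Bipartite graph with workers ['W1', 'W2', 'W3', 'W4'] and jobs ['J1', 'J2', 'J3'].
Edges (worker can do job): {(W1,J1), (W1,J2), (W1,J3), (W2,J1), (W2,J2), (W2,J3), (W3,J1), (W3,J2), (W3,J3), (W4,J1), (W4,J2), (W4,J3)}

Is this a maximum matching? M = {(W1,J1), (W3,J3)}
No, size 2 is not maximum

Proposed matching has size 2.
Maximum matching size for this graph: 3.

This is NOT maximum - can be improved to size 3.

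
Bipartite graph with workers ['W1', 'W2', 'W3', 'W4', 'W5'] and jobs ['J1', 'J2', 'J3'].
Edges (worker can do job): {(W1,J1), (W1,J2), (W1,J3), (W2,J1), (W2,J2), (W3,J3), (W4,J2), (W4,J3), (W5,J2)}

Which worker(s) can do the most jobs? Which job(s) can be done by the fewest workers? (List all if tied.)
Most versatile: W1 (3 jobs); Least covered: J1 (2 workers)

Worker degrees (jobs they can do): W1:3, W2:2, W3:1, W4:2, W5:1
Job degrees (workers who can do it): J1:2, J2:4, J3:3

Maximum worker degree is 3, achieved by: W1
Minimum job degree is 2, achieved by: J1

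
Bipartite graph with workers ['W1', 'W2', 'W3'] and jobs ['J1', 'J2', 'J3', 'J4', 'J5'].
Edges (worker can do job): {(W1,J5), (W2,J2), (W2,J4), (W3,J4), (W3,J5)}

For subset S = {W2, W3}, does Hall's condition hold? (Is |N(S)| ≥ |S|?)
Yes: |N(S)| = 3, |S| = 2

Subset S = {W2, W3}
Neighbors N(S) = {J2, J4, J5}

|N(S)| = 3, |S| = 2
Hall's condition: |N(S)| ≥ |S| is satisfied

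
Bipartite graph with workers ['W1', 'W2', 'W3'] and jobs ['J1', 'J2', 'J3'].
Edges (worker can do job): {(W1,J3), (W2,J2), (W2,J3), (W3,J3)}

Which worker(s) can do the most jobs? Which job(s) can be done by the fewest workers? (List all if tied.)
Most versatile: W2 (2 jobs); Least covered: J1 (0 workers)

Worker degrees (jobs they can do): W1:1, W2:2, W3:1
Job degrees (workers who can do it): J1:0, J2:1, J3:3

Maximum worker degree is 2, achieved by: W2
Minimum job degree is 0, achieved by: J1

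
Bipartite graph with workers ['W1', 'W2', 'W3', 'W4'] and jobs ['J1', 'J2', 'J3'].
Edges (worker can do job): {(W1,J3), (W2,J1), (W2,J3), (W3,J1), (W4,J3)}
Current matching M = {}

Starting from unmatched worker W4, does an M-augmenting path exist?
Yes: W4 → J3

An M-augmenting path alternates non-matching / matching edges, starting and ending at unmatched vertices.
Path: W4 → J3
(J3 is unmatched in M, so the path is augmenting.)
Flipping edges along this path would increase |M| from 0 to 1.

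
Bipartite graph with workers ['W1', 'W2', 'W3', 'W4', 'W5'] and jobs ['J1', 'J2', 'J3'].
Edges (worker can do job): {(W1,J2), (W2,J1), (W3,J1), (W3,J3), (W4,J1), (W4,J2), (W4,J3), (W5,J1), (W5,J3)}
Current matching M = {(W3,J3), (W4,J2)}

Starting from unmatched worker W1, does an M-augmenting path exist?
Yes: W1 → J2 → W4 → J3 → W3 → J1

An M-augmenting path alternates non-matching / matching edges, starting and ending at unmatched vertices.
Path: W1 → J2 → W4 → J3 → W3 → J1
(J1 is unmatched in M, so the path is augmenting.)
Flipping edges along this path would increase |M| from 2 to 3.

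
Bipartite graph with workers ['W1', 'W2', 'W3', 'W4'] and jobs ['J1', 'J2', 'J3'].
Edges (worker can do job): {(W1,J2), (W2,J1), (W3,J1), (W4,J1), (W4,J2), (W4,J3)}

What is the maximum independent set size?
Maximum independent set = 4

By König's theorem:
- Min vertex cover = Max matching = 3
- Max independent set = Total vertices - Min vertex cover
- Max independent set = 7 - 3 = 4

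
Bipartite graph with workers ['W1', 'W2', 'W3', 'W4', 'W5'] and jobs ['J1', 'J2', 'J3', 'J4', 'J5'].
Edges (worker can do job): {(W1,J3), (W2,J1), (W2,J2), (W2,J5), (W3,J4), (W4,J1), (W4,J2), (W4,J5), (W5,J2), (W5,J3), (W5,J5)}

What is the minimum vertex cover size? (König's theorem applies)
Minimum vertex cover size = 5

By König's theorem: in bipartite graphs,
min vertex cover = max matching = 5

Maximum matching has size 5, so minimum vertex cover also has size 5.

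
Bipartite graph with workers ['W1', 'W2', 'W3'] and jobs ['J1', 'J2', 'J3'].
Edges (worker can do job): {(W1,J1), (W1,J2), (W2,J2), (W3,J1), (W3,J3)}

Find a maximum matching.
Matching: {(W1,J1), (W2,J2), (W3,J3)}

Maximum matching (size 3):
  W1 → J1
  W2 → J2
  W3 → J3

Each worker is assigned to at most one job, and each job to at most one worker.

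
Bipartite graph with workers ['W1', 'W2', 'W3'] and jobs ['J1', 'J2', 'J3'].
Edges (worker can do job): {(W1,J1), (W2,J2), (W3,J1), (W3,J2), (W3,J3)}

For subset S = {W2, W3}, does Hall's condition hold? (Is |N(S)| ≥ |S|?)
Yes: |N(S)| = 3, |S| = 2

Subset S = {W2, W3}
Neighbors N(S) = {J1, J2, J3}

|N(S)| = 3, |S| = 2
Hall's condition: |N(S)| ≥ |S| is satisfied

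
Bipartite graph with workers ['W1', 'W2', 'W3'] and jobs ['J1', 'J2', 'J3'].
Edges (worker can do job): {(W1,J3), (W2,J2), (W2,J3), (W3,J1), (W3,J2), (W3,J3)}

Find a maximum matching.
Matching: {(W1,J3), (W2,J2), (W3,J1)}

Maximum matching (size 3):
  W1 → J3
  W2 → J2
  W3 → J1

Each worker is assigned to at most one job, and each job to at most one worker.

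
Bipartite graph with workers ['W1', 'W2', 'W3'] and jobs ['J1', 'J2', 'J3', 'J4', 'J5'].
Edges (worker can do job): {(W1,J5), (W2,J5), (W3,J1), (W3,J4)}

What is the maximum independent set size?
Maximum independent set = 6

By König's theorem:
- Min vertex cover = Max matching = 2
- Max independent set = Total vertices - Min vertex cover
- Max independent set = 8 - 2 = 6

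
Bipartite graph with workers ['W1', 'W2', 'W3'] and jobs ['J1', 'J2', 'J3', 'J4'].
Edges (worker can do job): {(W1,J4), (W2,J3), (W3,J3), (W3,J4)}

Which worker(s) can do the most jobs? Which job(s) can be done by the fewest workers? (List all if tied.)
Most versatile: W3 (2 jobs); Least covered: J1, J2 (0 workers)

Worker degrees (jobs they can do): W1:1, W2:1, W3:2
Job degrees (workers who can do it): J1:0, J2:0, J3:2, J4:2

Maximum worker degree is 2, achieved by: W3
Minimum job degree is 0, achieved by: J1, J2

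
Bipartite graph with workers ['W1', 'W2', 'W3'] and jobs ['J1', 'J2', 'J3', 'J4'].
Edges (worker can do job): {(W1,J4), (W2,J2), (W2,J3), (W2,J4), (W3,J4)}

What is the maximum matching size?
Maximum matching size = 2

Maximum matching: {(W2,J3), (W3,J4)}
Size: 2

This assigns 2 workers to 2 distinct jobs.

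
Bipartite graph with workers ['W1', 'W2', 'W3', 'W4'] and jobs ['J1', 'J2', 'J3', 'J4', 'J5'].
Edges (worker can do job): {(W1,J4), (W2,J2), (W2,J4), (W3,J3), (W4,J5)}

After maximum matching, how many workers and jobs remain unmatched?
Unmatched: 0 workers, 1 jobs

Maximum matching size: 4
Workers: 4 total, 4 matched, 0 unmatched
Jobs: 5 total, 4 matched, 1 unmatched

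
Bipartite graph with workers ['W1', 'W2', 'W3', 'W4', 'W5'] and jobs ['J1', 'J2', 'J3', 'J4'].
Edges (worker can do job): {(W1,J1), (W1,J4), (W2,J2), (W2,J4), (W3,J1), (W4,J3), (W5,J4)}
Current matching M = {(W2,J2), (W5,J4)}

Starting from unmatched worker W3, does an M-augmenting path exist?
Yes: W3 → J1

An M-augmenting path alternates non-matching / matching edges, starting and ending at unmatched vertices.
Path: W3 → J1
(J1 is unmatched in M, so the path is augmenting.)
Flipping edges along this path would increase |M| from 2 to 3.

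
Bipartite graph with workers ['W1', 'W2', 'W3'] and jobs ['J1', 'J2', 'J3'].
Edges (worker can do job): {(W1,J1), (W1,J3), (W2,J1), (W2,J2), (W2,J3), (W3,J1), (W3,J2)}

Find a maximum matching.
Matching: {(W1,J1), (W2,J3), (W3,J2)}

Maximum matching (size 3):
  W1 → J1
  W2 → J3
  W3 → J2

Each worker is assigned to at most one job, and each job to at most one worker.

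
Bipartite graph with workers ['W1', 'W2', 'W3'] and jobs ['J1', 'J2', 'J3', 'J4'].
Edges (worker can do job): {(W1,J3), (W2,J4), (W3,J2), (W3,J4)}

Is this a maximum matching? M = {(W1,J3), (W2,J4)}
No, size 2 is not maximum

Proposed matching has size 2.
Maximum matching size for this graph: 3.

This is NOT maximum - can be improved to size 3.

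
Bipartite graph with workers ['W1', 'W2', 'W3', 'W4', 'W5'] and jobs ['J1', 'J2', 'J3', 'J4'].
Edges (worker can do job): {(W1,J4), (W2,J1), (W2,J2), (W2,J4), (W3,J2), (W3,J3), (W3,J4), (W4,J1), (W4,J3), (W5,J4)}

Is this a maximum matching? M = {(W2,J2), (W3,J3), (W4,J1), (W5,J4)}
Yes, size 4 is maximum

Proposed matching has size 4.
Maximum matching size for this graph: 4.

This is a maximum matching.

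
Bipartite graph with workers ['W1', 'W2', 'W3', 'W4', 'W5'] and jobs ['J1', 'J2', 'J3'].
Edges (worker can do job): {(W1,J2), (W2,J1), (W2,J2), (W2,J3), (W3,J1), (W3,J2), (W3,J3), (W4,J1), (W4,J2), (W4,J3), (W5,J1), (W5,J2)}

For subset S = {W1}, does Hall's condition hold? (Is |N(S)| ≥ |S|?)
Yes: |N(S)| = 1, |S| = 1

Subset S = {W1}
Neighbors N(S) = {J2}

|N(S)| = 1, |S| = 1
Hall's condition: |N(S)| ≥ |S| is satisfied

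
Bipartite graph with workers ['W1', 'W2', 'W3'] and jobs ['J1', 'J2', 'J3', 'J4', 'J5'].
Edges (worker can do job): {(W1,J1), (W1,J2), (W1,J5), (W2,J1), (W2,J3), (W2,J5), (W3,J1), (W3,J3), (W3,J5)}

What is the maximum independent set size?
Maximum independent set = 5

By König's theorem:
- Min vertex cover = Max matching = 3
- Max independent set = Total vertices - Min vertex cover
- Max independent set = 8 - 3 = 5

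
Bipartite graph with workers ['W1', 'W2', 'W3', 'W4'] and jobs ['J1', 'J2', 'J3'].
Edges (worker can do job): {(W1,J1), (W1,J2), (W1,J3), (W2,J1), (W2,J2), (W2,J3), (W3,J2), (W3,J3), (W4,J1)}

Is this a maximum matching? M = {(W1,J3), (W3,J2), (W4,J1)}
Yes, size 3 is maximum

Proposed matching has size 3.
Maximum matching size for this graph: 3.

This is a maximum matching.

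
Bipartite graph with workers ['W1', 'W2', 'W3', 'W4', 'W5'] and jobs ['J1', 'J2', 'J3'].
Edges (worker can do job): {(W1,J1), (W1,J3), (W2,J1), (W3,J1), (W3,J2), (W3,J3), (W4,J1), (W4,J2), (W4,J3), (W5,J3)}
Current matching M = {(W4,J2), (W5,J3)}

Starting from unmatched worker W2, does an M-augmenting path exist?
Yes: W2 → J1

An M-augmenting path alternates non-matching / matching edges, starting and ending at unmatched vertices.
Path: W2 → J1
(J1 is unmatched in M, so the path is augmenting.)
Flipping edges along this path would increase |M| from 2 to 3.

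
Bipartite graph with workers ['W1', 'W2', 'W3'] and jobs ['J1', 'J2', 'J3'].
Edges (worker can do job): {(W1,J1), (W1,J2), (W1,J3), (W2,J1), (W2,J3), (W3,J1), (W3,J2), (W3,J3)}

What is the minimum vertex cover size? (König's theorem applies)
Minimum vertex cover size = 3

By König's theorem: in bipartite graphs,
min vertex cover = max matching = 3

Maximum matching has size 3, so minimum vertex cover also has size 3.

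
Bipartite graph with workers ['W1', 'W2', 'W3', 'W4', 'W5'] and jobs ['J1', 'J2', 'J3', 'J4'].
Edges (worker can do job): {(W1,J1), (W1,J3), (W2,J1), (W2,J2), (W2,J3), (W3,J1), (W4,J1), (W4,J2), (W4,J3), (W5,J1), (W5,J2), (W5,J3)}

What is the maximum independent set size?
Maximum independent set = 6

By König's theorem:
- Min vertex cover = Max matching = 3
- Max independent set = Total vertices - Min vertex cover
- Max independent set = 9 - 3 = 6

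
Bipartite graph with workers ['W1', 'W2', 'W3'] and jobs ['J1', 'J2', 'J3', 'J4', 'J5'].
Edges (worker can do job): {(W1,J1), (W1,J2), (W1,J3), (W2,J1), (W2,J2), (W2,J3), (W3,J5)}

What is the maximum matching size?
Maximum matching size = 3

Maximum matching: {(W1,J3), (W2,J1), (W3,J5)}
Size: 3

This assigns 3 workers to 3 distinct jobs.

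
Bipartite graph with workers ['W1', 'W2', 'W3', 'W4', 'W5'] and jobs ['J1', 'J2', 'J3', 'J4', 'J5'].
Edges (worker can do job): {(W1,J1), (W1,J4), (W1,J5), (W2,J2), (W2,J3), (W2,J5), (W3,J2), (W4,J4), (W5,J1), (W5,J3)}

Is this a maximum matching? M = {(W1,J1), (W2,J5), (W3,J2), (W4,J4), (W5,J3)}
Yes, size 5 is maximum

Proposed matching has size 5.
Maximum matching size for this graph: 5.

This is a maximum matching.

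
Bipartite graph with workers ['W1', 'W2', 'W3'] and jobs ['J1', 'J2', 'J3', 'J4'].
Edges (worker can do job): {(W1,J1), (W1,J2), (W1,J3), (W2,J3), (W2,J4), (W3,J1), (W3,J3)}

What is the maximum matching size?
Maximum matching size = 3

Maximum matching: {(W1,J1), (W2,J4), (W3,J3)}
Size: 3

This assigns 3 workers to 3 distinct jobs.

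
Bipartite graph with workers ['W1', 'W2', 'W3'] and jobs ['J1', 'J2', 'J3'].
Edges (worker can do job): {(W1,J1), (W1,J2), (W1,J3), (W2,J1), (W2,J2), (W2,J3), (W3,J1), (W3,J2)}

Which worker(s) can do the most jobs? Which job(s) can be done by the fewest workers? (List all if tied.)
Most versatile: W1, W2 (3 jobs); Least covered: J3 (2 workers)

Worker degrees (jobs they can do): W1:3, W2:3, W3:2
Job degrees (workers who can do it): J1:3, J2:3, J3:2

Maximum worker degree is 3, achieved by: W1, W2
Minimum job degree is 2, achieved by: J3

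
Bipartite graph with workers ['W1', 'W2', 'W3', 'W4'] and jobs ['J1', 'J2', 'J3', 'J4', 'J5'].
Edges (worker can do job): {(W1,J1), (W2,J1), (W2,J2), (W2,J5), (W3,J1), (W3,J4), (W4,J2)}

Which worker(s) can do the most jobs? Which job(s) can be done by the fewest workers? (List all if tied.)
Most versatile: W2 (3 jobs); Least covered: J3 (0 workers)

Worker degrees (jobs they can do): W1:1, W2:3, W3:2, W4:1
Job degrees (workers who can do it): J1:3, J2:2, J3:0, J4:1, J5:1

Maximum worker degree is 3, achieved by: W2
Minimum job degree is 0, achieved by: J3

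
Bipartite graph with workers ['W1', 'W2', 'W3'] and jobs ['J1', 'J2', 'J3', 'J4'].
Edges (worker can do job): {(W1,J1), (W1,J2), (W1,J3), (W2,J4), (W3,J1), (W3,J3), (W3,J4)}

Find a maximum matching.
Matching: {(W1,J1), (W2,J4), (W3,J3)}

Maximum matching (size 3):
  W1 → J1
  W2 → J4
  W3 → J3

Each worker is assigned to at most one job, and each job to at most one worker.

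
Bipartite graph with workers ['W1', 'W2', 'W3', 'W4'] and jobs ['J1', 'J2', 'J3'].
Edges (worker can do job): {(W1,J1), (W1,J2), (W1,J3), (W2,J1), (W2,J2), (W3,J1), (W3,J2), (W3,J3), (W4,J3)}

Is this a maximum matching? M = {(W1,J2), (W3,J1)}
No, size 2 is not maximum

Proposed matching has size 2.
Maximum matching size for this graph: 3.

This is NOT maximum - can be improved to size 3.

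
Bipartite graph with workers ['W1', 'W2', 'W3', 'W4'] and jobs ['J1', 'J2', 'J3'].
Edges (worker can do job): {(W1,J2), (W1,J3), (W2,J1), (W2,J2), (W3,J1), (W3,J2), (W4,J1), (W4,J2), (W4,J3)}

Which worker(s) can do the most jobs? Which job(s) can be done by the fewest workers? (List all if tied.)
Most versatile: W4 (3 jobs); Least covered: J3 (2 workers)

Worker degrees (jobs they can do): W1:2, W2:2, W3:2, W4:3
Job degrees (workers who can do it): J1:3, J2:4, J3:2

Maximum worker degree is 3, achieved by: W4
Minimum job degree is 2, achieved by: J3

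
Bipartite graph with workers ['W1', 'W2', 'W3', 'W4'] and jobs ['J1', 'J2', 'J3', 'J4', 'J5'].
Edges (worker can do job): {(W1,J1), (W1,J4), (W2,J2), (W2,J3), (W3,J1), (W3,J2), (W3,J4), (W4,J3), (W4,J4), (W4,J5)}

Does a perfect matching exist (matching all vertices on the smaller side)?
Yes, perfect matching exists (size 4)

Perfect matching: {(W1,J1), (W2,J3), (W3,J2), (W4,J5)}
All 4 vertices on the smaller side are matched.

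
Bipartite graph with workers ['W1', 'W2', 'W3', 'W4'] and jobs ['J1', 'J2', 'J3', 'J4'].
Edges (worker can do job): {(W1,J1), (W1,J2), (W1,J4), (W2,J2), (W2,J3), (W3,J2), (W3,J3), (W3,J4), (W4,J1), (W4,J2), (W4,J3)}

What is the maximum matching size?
Maximum matching size = 4

Maximum matching: {(W1,J2), (W2,J3), (W3,J4), (W4,J1)}
Size: 4

This assigns 4 workers to 4 distinct jobs.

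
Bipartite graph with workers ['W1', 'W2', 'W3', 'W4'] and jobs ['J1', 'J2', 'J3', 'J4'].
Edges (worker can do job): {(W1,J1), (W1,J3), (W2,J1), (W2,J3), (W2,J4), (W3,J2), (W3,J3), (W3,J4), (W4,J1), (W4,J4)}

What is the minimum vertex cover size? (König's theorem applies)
Minimum vertex cover size = 4

By König's theorem: in bipartite graphs,
min vertex cover = max matching = 4

Maximum matching has size 4, so minimum vertex cover also has size 4.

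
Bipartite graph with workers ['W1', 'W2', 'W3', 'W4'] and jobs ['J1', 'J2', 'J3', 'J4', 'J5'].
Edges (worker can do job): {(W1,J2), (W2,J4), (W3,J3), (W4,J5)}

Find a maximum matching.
Matching: {(W1,J2), (W2,J4), (W3,J3), (W4,J5)}

Maximum matching (size 4):
  W1 → J2
  W2 → J4
  W3 → J3
  W4 → J5

Each worker is assigned to at most one job, and each job to at most one worker.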